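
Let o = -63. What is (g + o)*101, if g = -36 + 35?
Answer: -6464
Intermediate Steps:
g = -1
(g + o)*101 = (-1 - 63)*101 = -64*101 = -6464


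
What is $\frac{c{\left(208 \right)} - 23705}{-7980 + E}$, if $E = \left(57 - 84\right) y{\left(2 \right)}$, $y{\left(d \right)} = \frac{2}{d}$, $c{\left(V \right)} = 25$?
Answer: $\frac{23680}{8007} \approx 2.9574$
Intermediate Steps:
$E = -27$ ($E = \left(57 - 84\right) \frac{2}{2} = - 27 \cdot 2 \cdot \frac{1}{2} = \left(-27\right) 1 = -27$)
$\frac{c{\left(208 \right)} - 23705}{-7980 + E} = \frac{25 - 23705}{-7980 - 27} = - \frac{23680}{-8007} = \left(-23680\right) \left(- \frac{1}{8007}\right) = \frac{23680}{8007}$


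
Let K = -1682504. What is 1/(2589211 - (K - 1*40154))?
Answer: 1/4311869 ≈ 2.3192e-7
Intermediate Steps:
1/(2589211 - (K - 1*40154)) = 1/(2589211 - (-1682504 - 1*40154)) = 1/(2589211 - (-1682504 - 40154)) = 1/(2589211 - 1*(-1722658)) = 1/(2589211 + 1722658) = 1/4311869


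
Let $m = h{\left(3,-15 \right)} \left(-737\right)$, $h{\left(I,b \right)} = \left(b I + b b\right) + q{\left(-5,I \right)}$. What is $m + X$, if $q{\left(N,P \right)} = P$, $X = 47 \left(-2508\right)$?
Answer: $-252747$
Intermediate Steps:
$X = -117876$
$h{\left(I,b \right)} = I + b^{2} + I b$ ($h{\left(I,b \right)} = \left(b I + b b\right) + I = \left(I b + b^{2}\right) + I = \left(b^{2} + I b\right) + I = I + b^{2} + I b$)
$m = -134871$ ($m = \left(3 + \left(-15\right)^{2} + 3 \left(-15\right)\right) \left(-737\right) = \left(3 + 225 - 45\right) \left(-737\right) = 183 \left(-737\right) = -134871$)
$m + X = -134871 - 117876 = -252747$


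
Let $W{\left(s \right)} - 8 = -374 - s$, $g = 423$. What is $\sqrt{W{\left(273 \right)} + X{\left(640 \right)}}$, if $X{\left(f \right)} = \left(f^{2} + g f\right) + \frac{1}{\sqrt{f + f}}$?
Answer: $\frac{\sqrt{271872400 + 5 \sqrt{5}}}{20} \approx 824.43$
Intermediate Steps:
$X{\left(f \right)} = f^{2} + 423 f + \frac{\sqrt{2}}{2 \sqrt{f}}$ ($X{\left(f \right)} = \left(f^{2} + 423 f\right) + \frac{1}{\sqrt{f + f}} = \left(f^{2} + 423 f\right) + \frac{1}{\sqrt{2 f}} = \left(f^{2} + 423 f\right) + \frac{1}{\sqrt{2} \sqrt{f}} = \left(f^{2} + 423 f\right) + \frac{\sqrt{2}}{2 \sqrt{f}} = f^{2} + 423 f + \frac{\sqrt{2}}{2 \sqrt{f}}$)
$W{\left(s \right)} = -366 - s$ ($W{\left(s \right)} = 8 - \left(374 + s\right) = -366 - s$)
$\sqrt{W{\left(273 \right)} + X{\left(640 \right)}} = \sqrt{\left(-366 - 273\right) + \left(640^{2} + 423 \cdot 640 + \frac{\sqrt{2}}{2 \cdot 8 \sqrt{10}}\right)} = \sqrt{\left(-366 - 273\right) + \left(409600 + 270720 + \frac{\sqrt{2} \frac{\sqrt{10}}{80}}{2}\right)} = \sqrt{-639 + \left(409600 + 270720 + \frac{\sqrt{5}}{80}\right)} = \sqrt{-639 + \left(680320 + \frac{\sqrt{5}}{80}\right)} = \sqrt{679681 + \frac{\sqrt{5}}{80}}$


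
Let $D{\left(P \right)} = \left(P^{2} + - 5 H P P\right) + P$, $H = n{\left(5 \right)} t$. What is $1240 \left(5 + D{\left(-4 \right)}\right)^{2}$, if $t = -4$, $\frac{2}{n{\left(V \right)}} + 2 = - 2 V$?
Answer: $\frac{14732440}{9} \approx 1.6369 \cdot 10^{6}$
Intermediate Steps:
$n{\left(V \right)} = \frac{2}{-2 - 2 V}$
$H = \frac{2}{3}$ ($H = - \frac{1}{1 + 5} \left(-4\right) = - \frac{1}{6} \left(-4\right) = \left(-1\right) \frac{1}{6} \left(-4\right) = \left(- \frac{1}{6}\right) \left(-4\right) = \frac{2}{3} \approx 0.66667$)
$D{\left(P \right)} = P - \frac{7 P^{2}}{3}$ ($D{\left(P \right)} = \left(P^{2} + \left(-5\right) \frac{2}{3} P P\right) + P = \left(P^{2} + - \frac{10 P}{3} P\right) + P = \left(P^{2} - \frac{10 P^{2}}{3}\right) + P = - \frac{7 P^{2}}{3} + P = P - \frac{7 P^{2}}{3}$)
$1240 \left(5 + D{\left(-4 \right)}\right)^{2} = 1240 \left(5 + \frac{1}{3} \left(-4\right) \left(3 - -28\right)\right)^{2} = 1240 \left(5 + \frac{1}{3} \left(-4\right) \left(3 + 28\right)\right)^{2} = 1240 \left(5 + \frac{1}{3} \left(-4\right) 31\right)^{2} = 1240 \left(5 - \frac{124}{3}\right)^{2} = 1240 \left(- \frac{109}{3}\right)^{2} = 1240 \cdot \frac{11881}{9} = \frac{14732440}{9}$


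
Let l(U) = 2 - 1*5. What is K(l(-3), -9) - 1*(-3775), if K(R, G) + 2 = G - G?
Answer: 3773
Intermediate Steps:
l(U) = -3 (l(U) = 2 - 5 = -3)
K(R, G) = -2 (K(R, G) = -2 + (G - G) = -2 + 0 = -2)
K(l(-3), -9) - 1*(-3775) = -2 - 1*(-3775) = -2 + 3775 = 3773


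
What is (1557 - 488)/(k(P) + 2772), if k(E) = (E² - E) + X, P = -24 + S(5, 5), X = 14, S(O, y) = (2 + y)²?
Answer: 1069/3386 ≈ 0.31571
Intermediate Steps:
P = 25 (P = -24 + (2 + 5)² = -24 + 7² = -24 + 49 = 25)
k(E) = 14 + E² - E (k(E) = (E² - E) + 14 = 14 + E² - E)
(1557 - 488)/(k(P) + 2772) = (1557 - 488)/((14 + 25² - 1*25) + 2772) = 1069/((14 + 625 - 25) + 2772) = 1069/(614 + 2772) = 1069/3386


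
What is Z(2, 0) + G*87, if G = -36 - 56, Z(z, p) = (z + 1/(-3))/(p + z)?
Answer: -48019/6 ≈ -8003.2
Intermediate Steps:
Z(z, p) = (-⅓ + z)/(p + z) (Z(z, p) = (z - ⅓)/(p + z) = (-⅓ + z)/(p + z))
G = -92
Z(2, 0) + G*87 = (-⅓ + 2)/(0 + 2) - 92*87 = (5/3)/2 - 8004 = (½)*(5/3) - 8004 = ⅚ - 8004 = -48019/6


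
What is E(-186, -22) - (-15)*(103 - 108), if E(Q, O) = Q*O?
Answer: 4017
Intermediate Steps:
E(Q, O) = O*Q
E(-186, -22) - (-15)*(103 - 108) = -22*(-186) - (-15)*(103 - 108) = 4092 - (-15)*(-5) = 4092 - 1*75 = 4092 - 75 = 4017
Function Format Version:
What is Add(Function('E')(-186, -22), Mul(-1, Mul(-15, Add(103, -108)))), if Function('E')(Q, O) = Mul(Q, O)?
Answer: 4017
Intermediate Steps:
Function('E')(Q, O) = Mul(O, Q)
Add(Function('E')(-186, -22), Mul(-1, Mul(-15, Add(103, -108)))) = Add(Mul(-22, -186), Mul(-1, Mul(-15, Add(103, -108)))) = Add(4092, Mul(-1, Mul(-15, -5))) = Add(4092, Mul(-1, 75)) = Add(4092, -75) = 4017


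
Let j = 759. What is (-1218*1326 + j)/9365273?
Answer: -1614309/9365273 ≈ -0.17237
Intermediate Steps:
(-1218*1326 + j)/9365273 = (-1218*1326 + 759)/9365273 = (-1615068 + 759)*(1/9365273) = -1614309*1/9365273 = -1614309/9365273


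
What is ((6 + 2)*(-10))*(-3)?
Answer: 240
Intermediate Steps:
((6 + 2)*(-10))*(-3) = (8*(-10))*(-3) = -80*(-3) = 240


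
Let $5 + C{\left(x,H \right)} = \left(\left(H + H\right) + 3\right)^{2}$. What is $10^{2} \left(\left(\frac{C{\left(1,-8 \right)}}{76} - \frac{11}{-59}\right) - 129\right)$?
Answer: $- \frac{14198100}{1121} \approx -12666.0$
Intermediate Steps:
$C{\left(x,H \right)} = -5 + \left(3 + 2 H\right)^{2}$ ($C{\left(x,H \right)} = -5 + \left(\left(H + H\right) + 3\right)^{2} = -5 + \left(2 H + 3\right)^{2} = -5 + \left(3 + 2 H\right)^{2}$)
$10^{2} \left(\left(\frac{C{\left(1,-8 \right)}}{76} - \frac{11}{-59}\right) - 129\right) = 10^{2} \left(\left(\frac{-5 + \left(3 + 2 \left(-8\right)\right)^{2}}{76} - \frac{11}{-59}\right) - 129\right) = 100 \left(\left(\left(-5 + \left(3 - 16\right)^{2}\right) \frac{1}{76} - - \frac{11}{59}\right) - 129\right) = 100 \left(\left(\left(-5 + \left(-13\right)^{2}\right) \frac{1}{76} + \frac{11}{59}\right) - 129\right) = 100 \left(\left(\left(-5 + 169\right) \frac{1}{76} + \frac{11}{59}\right) - 129\right) = 100 \left(\left(164 \cdot \frac{1}{76} + \frac{11}{59}\right) - 129\right) = 100 \left(\left(\frac{41}{19} + \frac{11}{59}\right) - 129\right) = 100 \left(\frac{2628}{1121} - 129\right) = 100 \left(- \frac{141981}{1121}\right) = - \frac{14198100}{1121}$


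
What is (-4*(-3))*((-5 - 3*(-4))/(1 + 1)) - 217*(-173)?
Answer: 37583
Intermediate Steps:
(-4*(-3))*((-5 - 3*(-4))/(1 + 1)) - 217*(-173) = 12*((-5 + 12)/2) + 37541 = 12*(7*(½)) + 37541 = 12*(7/2) + 37541 = 42 + 37541 = 37583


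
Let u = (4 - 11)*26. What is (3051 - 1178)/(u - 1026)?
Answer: -1873/1208 ≈ -1.5505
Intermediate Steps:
u = -182 (u = -7*26 = -182)
(3051 - 1178)/(u - 1026) = (3051 - 1178)/(-182 - 1026) = 1873/(-1208) = 1873*(-1/1208) = -1873/1208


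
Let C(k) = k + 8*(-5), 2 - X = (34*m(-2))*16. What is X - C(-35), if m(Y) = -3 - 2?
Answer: 2797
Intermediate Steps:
m(Y) = -5
X = 2722 (X = 2 - 34*(-5)*16 = 2 - (-170)*16 = 2 - 1*(-2720) = 2 + 2720 = 2722)
C(k) = -40 + k (C(k) = k - 40 = -40 + k)
X - C(-35) = 2722 - (-40 - 35) = 2722 - 1*(-75) = 2722 + 75 = 2797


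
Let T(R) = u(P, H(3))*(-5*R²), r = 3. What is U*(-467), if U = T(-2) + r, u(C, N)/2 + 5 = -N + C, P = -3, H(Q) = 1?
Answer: -169521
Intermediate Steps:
u(C, N) = -10 - 2*N + 2*C (u(C, N) = -10 + 2*(-N + C) = -10 + 2*(C - N) = -10 + (-2*N + 2*C) = -10 - 2*N + 2*C)
T(R) = 90*R² (T(R) = (-10 - 2*1 + 2*(-3))*(-5*R²) = (-10 - 2 - 6)*(-5*R²) = -(-90)*R² = 90*R²)
U = 363 (U = 90*(-2)² + 3 = 90*4 + 3 = 360 + 3 = 363)
U*(-467) = 363*(-467) = -169521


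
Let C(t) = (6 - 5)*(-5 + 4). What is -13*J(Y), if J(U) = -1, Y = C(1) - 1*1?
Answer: 13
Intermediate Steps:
C(t) = -1 (C(t) = 1*(-1) = -1)
Y = -2 (Y = -1 - 1*1 = -1 - 1 = -2)
-13*J(Y) = -13*(-1) = 13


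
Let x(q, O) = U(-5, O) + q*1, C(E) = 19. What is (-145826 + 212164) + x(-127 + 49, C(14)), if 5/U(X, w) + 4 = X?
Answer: 596335/9 ≈ 66260.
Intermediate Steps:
U(X, w) = 5/(-4 + X)
x(q, O) = -5/9 + q (x(q, O) = 5/(-4 - 5) + q*1 = 5/(-9) + q = 5*(-⅑) + q = -5/9 + q)
(-145826 + 212164) + x(-127 + 49, C(14)) = (-145826 + 212164) + (-5/9 + (-127 + 49)) = 66338 + (-5/9 - 78) = 66338 - 707/9 = 596335/9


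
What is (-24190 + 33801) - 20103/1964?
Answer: 18855901/1964 ≈ 9600.8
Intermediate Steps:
(-24190 + 33801) - 20103/1964 = 9611 - 20103*1/1964 = 9611 - 20103/1964 = 18855901/1964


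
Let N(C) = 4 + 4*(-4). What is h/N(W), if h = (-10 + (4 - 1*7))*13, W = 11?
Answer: 169/12 ≈ 14.083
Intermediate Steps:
N(C) = -12 (N(C) = 4 - 16 = -12)
h = -169 (h = (-10 + (4 - 7))*13 = (-10 - 3)*13 = -13*13 = -169)
h/N(W) = -169/(-12) = -169*(-1/12) = 169/12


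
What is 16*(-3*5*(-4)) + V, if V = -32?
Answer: 928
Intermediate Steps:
16*(-3*5*(-4)) + V = 16*(-3*5*(-4)) - 32 = 16*(-15*(-4)) - 32 = 16*60 - 32 = 960 - 32 = 928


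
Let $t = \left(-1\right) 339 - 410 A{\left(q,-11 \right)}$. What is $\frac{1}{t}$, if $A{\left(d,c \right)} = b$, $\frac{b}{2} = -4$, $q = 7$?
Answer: $\frac{1}{2941} \approx 0.00034002$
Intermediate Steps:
$b = -8$ ($b = 2 \left(-4\right) = -8$)
$A{\left(d,c \right)} = -8$
$t = 2941$ ($t = \left(-1\right) 339 - -3280 = -339 + 3280 = 2941$)
$\frac{1}{t} = \frac{1}{2941}$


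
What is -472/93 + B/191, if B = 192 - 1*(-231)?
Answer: -50813/17763 ≈ -2.8606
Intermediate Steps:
B = 423 (B = 192 + 231 = 423)
-472/93 + B/191 = -472/93 + 423/191 = -50813/17763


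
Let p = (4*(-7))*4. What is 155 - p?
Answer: 267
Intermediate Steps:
p = -112 (p = -28*4 = -112)
155 - p = 155 - 1*(-112) = 155 + 112 = 267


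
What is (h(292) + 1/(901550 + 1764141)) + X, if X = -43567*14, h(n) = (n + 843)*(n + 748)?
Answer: 1520675419243/2665691 ≈ 5.7046e+5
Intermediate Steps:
h(n) = (748 + n)*(843 + n) (h(n) = (843 + n)*(748 + n) = (748 + n)*(843 + n))
X = -609938
(h(292) + 1/(901550 + 1764141)) + X = ((630564 + 292² + 1591*292) + 1/(901550 + 1764141)) - 609938 = ((630564 + 85264 + 464572) + 1/2665691) - 609938 = (1180400 + 1/2665691) - 609938 = 3146581656401/2665691 - 609938 = 1520675419243/2665691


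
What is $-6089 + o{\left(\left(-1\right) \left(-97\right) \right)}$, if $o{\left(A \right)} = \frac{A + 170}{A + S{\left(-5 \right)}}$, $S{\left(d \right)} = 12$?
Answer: $- \frac{663434}{109} \approx -6086.5$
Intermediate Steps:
$o{\left(A \right)} = \frac{170 + A}{12 + A}$ ($o{\left(A \right)} = \frac{A + 170}{A + 12} = \frac{170 + A}{12 + A}$)
$-6089 + o{\left(\left(-1\right) \left(-97\right) \right)} = -6089 + \frac{170 - -97}{12 - -97} = -6089 + \frac{170 + 97}{12 + 97} = -6089 + \frac{1}{109} \cdot 267 = -6089 + \frac{267}{109} = - \frac{663434}{109}$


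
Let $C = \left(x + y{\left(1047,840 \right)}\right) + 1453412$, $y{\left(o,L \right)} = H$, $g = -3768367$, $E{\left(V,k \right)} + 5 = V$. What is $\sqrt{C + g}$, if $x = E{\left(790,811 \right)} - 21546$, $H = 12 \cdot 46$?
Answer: $2 i \sqrt{583791} \approx 1528.1 i$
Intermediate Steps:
$E{\left(V,k \right)} = -5 + V$
$H = 552$
$y{\left(o,L \right)} = 552$
$x = -20761$ ($x = \left(-5 + 790\right) - 21546 = 785 - 21546 = -20761$)
$C = 1433203$ ($C = \left(-20761 + 552\right) + 1453412 = -20209 + 1453412 = 1433203$)
$\sqrt{C + g} = \sqrt{1433203 - 3768367} = \sqrt{-2335164} = 2 i \sqrt{583791}$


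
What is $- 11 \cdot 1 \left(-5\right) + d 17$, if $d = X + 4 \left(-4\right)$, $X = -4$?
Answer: $-285$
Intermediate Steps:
$d = -20$ ($d = -4 + 4 \left(-4\right) = -4 - 16 = -20$)
$- 11 \cdot 1 \left(-5\right) + d 17 = - 11 \cdot 1 \left(-5\right) - 340 = \left(-11\right) \left(-5\right) - 340 = 55 - 340 = -285$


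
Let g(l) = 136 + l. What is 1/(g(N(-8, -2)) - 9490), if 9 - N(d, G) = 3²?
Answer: -1/9354 ≈ -0.00010691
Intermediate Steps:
N(d, G) = 0 (N(d, G) = 9 - 1*3² = 9 - 1*9 = 9 - 9 = 0)
1/(g(N(-8, -2)) - 9490) = 1/((136 + 0) - 9490) = 1/(136 - 9490) = 1/(-9354) = -1/9354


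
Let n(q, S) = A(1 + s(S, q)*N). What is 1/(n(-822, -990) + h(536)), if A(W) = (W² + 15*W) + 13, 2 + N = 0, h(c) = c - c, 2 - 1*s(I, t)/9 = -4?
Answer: 1/9857 ≈ 0.00010145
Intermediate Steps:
s(I, t) = 54 (s(I, t) = 18 - 9*(-4) = 18 + 36 = 54)
h(c) = 0
N = -2 (N = -2 + 0 = -2)
A(W) = 13 + W² + 15*W
n(q, S) = 9857 (n(q, S) = 13 + (1 + 54*(-2))² + 15*(1 + 54*(-2)) = 13 + (1 - 108)² + 15*(1 - 108) = 13 + (-107)² + 15*(-107) = 13 + 11449 - 1605 = 9857)
1/(n(-822, -990) + h(536)) = 1/(9857 + 0) = 1/9857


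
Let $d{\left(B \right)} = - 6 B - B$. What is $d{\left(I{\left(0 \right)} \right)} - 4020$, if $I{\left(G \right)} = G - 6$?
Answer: $-3978$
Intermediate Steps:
$I{\left(G \right)} = -6 + G$ ($I{\left(G \right)} = G - 6 = -6 + G$)
$d{\left(B \right)} = - 7 B$
$d{\left(I{\left(0 \right)} \right)} - 4020 = - 7 \left(-6 + 0\right) - 4020 = \left(-7\right) \left(-6\right) - 4020 = 42 - 4020 = -3978$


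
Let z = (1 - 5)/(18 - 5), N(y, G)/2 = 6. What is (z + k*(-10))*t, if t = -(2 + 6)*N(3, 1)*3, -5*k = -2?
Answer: 16128/13 ≈ 1240.6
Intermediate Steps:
k = ⅖ (k = -⅕*(-2) = ⅖ ≈ 0.40000)
N(y, G) = 12 (N(y, G) = 2*6 = 12)
z = -4/13 ≈ -0.30769
t = -288 (t = -(2 + 6)*12*3 = -8*12*3 = -1*96*3 = -96*3 = -288)
(z + k*(-10))*t = (-4/13 + (⅖)*(-10))*(-288) = (-4/13 - 4)*(-288) = -56/13*(-288) = 16128/13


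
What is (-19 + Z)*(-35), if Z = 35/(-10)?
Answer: 1575/2 ≈ 787.50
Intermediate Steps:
Z = -7/2 (Z = 35*(-1/10) = -7/2 ≈ -3.5000)
(-19 + Z)*(-35) = (-19 - 7/2)*(-35) = -45/2*(-35) = 1575/2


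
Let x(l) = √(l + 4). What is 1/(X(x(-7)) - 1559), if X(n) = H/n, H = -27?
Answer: -1559/2430724 - 9*I*√3/2430724 ≈ -0.00064137 - 6.4131e-6*I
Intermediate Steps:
x(l) = √(4 + l)
X(n) = -27/n
1/(X(x(-7)) - 1559) = 1/(-27/√(4 - 7) - 1559) = 1/(-27*(-I*√3/3) - 1559) = 1/(-(-9)*I*√3 - 1559) = 1/(9*I*√3 - 1559) = 1/(-1559 + 9*I*√3)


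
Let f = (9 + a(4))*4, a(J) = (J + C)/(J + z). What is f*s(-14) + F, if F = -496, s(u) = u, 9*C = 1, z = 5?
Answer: -83072/81 ≈ -1025.6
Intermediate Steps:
C = ⅑ (C = (⅑)*1 = ⅑ ≈ 0.11111)
a(J) = (⅑ + J)/(5 + J) (a(J) = (J + ⅑)/(J + 5) = (⅑ + J)/(5 + J))
f = 3064/81 (f = (9 + (⅑ + 4)/(5 + 4))*4 = (9 + (37/9)/9)*4 = (9 + (⅑)*(37/9))*4 = (9 + 37/81)*4 = (766/81)*4 = 3064/81 ≈ 37.827)
f*s(-14) + F = (3064/81)*(-14) - 496 = -42896/81 - 496 = -83072/81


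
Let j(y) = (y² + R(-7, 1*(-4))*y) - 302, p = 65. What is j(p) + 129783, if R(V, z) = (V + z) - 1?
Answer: 132926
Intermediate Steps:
R(V, z) = -1 + V + z
j(y) = -302 + y² - 12*y (j(y) = (y² + (-1 - 7 + 1*(-4))*y) - 302 = (y² + (-1 - 7 - 4)*y) - 302 = (y² - 12*y) - 302 = -302 + y² - 12*y)
j(p) + 129783 = (-302 + 65² - 12*65) + 129783 = (-302 + 4225 - 780) + 129783 = 3143 + 129783 = 132926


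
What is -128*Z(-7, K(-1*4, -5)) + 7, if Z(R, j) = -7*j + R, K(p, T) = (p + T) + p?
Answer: -10745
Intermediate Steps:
K(p, T) = T + 2*p (K(p, T) = (T + p) + p = T + 2*p)
Z(R, j) = R - 7*j
-128*Z(-7, K(-1*4, -5)) + 7 = -128*(-7 - 7*(-5 + 2*(-1*4))) + 7 = -128*(-7 - 7*(-5 + 2*(-4))) + 7 = -128*(-7 - 7*(-5 - 8)) + 7 = -128*(-7 - 7*(-13)) + 7 = -128*(-7 + 91) + 7 = -128*84 + 7 = -10752 + 7 = -10745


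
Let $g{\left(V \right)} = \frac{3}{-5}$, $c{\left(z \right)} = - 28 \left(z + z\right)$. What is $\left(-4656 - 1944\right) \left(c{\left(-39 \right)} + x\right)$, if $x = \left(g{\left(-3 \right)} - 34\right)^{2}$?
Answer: $-22315656$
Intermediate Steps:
$c{\left(z \right)} = - 56 z$ ($c{\left(z \right)} = - 28 \cdot 2 z = - 56 z$)
$g{\left(V \right)} = - \frac{3}{5}$ ($g{\left(V \right)} = 3 \left(- \frac{1}{5}\right) = - \frac{3}{5}$)
$x = \frac{29929}{25}$ ($x = \left(- \frac{3}{5} - 34\right)^{2} = \left(- \frac{173}{5}\right)^{2} = \frac{29929}{25} \approx 1197.2$)
$\left(-4656 - 1944\right) \left(c{\left(-39 \right)} + x\right) = \left(-4656 - 1944\right) \left(\left(-56\right) \left(-39\right) + \frac{29929}{25}\right) = - 6600 \left(2184 + \frac{29929}{25}\right) = \left(-6600\right) \frac{84529}{25} = -22315656$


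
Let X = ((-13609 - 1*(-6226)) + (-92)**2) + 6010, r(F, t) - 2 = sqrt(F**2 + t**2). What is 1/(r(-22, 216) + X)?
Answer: 7093/50263509 - 2*sqrt(11785)/50263509 ≈ 0.00013680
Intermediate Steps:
r(F, t) = 2 + sqrt(F**2 + t**2)
X = 7091 (X = ((-13609 + 6226) + 8464) + 6010 = (-7383 + 8464) + 6010 = 1081 + 6010 = 7091)
1/(r(-22, 216) + X) = 1/((2 + sqrt((-22)**2 + 216**2)) + 7091) = 1/((2 + sqrt(484 + 46656)) + 7091) = 1/((2 + sqrt(47140)) + 7091) = 1/((2 + 2*sqrt(11785)) + 7091) = 1/(7093 + 2*sqrt(11785))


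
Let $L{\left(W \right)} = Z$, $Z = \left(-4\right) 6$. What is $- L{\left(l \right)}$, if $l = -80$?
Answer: $24$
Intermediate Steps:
$Z = -24$
$L{\left(W \right)} = -24$
$- L{\left(l \right)} = \left(-1\right) \left(-24\right) = 24$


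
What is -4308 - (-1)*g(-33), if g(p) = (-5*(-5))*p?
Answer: -5133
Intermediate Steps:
g(p) = 25*p
-4308 - (-1)*g(-33) = -4308 - (-1)*25*(-33) = -4308 - (-1)*(-825) = -4308 - 1*825 = -4308 - 825 = -5133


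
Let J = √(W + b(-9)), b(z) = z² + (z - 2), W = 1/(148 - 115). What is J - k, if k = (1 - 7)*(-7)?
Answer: -42 + √76263/33 ≈ -33.632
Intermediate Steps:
W = 1/33 ≈ 0.030303
b(z) = -2 + z + z² (b(z) = z² + (-2 + z) = -2 + z + z²)
k = 42 (k = -6*(-7) = 42)
J = √76263/33 (J = √(1/33 + (-2 - 9 + (-9)²)) = √(1/33 + (-2 - 9 + 81)) = √(1/33 + 70) = √(2311/33) = √76263/33 ≈ 8.3684)
J - k = √76263/33 - 1*42 = √76263/33 - 42 = -42 + √76263/33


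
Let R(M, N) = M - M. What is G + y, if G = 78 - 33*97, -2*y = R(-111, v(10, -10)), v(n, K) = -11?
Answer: -3123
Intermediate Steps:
R(M, N) = 0
y = 0 (y = -½*0 = 0)
G = -3123 (G = 78 - 3201 = -3123)
G + y = -3123 + 0 = -3123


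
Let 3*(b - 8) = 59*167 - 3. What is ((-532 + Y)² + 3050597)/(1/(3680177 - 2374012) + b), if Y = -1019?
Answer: 21380084582010/12897073213 ≈ 1657.7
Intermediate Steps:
b = 9874/3 (b = 8 + (59*167 - 3)/3 = 8 + (9853 - 3)/3 = 8 + (⅓)*9850 = 8 + 9850/3 = 9874/3 ≈ 3291.3)
((-532 + Y)² + 3050597)/(1/(3680177 - 2374012) + b) = ((-532 - 1019)² + 3050597)/(1/(3680177 - 2374012) + 9874/3) = ((-1551)² + 3050597)/(1/1306165 + 9874/3) = (2405601 + 3050597)/(1/1306165 + 9874/3) = 5456198/(12897073213/3918495) = 5456198*(3918495/12897073213) = 21380084582010/12897073213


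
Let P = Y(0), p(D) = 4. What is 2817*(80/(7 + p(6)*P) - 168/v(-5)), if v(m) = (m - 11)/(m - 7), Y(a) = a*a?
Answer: -2259234/7 ≈ -3.2275e+5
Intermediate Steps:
Y(a) = a²
P = 0 (P = 0² = 0)
v(m) = (-11 + m)/(-7 + m)
2817*(80/(7 + p(6)*P) - 168/v(-5)) = 2817*(80/(7 + 4*0) - 168*(-7 - 5)/(-11 - 5)) = 2817*(80/(7 + 0) - 168/(-16/(-12))) = 2817*(80/7 - 168/((-1/12*(-16)))) = 2817*(80*(⅐) - 168/4/3) = 2817*(80/7 - 168*¾) = 2817*(80/7 - 126) = 2817*(-802/7) = -2259234/7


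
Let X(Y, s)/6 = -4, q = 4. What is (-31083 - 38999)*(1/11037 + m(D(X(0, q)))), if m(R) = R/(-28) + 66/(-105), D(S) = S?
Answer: -6190413142/386295 ≈ -16025.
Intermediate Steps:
X(Y, s) = -24 (X(Y, s) = 6*(-4) = -24)
m(R) = -22/35 - R/28 (m(R) = R*(-1/28) + 66*(-1/105) = -R/28 - 22/35 = -22/35 - R/28)
(-31083 - 38999)*(1/11037 + m(D(X(0, q)))) = (-31083 - 38999)*(1/11037 + (-22/35 - 1/28*(-24))) = -70082*(1/11037 + (-22/35 + 6/7)) = -70082*(1/11037 + 8/35) = -70082*88331/386295 = -6190413142/386295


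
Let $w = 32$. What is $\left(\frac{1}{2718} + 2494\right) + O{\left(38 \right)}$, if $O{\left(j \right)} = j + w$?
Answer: $\frac{6968953}{2718} \approx 2564.0$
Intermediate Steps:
$O{\left(j \right)} = 32 + j$ ($O{\left(j \right)} = j + 32 = 32 + j$)
$\left(\frac{1}{2718} + 2494\right) + O{\left(38 \right)} = \left(\frac{1}{2718} + 2494\right) + \left(32 + 38\right) = \left(\frac{1}{2718} + 2494\right) + 70 = \frac{6778693}{2718} + 70 = \frac{6968953}{2718}$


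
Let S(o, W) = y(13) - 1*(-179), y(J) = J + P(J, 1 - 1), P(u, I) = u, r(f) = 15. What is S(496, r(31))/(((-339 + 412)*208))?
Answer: 205/15184 ≈ 0.013501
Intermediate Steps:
y(J) = 2*J (y(J) = J + J = 2*J)
S(o, W) = 205 (S(o, W) = 2*13 - 1*(-179) = 26 + 179 = 205)
S(496, r(31))/(((-339 + 412)*208)) = 205/(((-339 + 412)*208)) = 205/((73*208)) = 205/15184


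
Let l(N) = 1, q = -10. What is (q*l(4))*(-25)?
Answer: 250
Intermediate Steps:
(q*l(4))*(-25) = -10*1*(-25) = -10*(-25) = 250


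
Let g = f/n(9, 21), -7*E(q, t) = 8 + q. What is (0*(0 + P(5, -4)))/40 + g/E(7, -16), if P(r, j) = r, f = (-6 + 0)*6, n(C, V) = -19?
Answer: -84/95 ≈ -0.88421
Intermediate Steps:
E(q, t) = -8/7 - q/7 (E(q, t) = -(8 + q)/7 = -8/7 - q/7)
f = -36 (f = -6*6 = -36)
g = 36/19 (g = -36/(-19) = -36*(-1/19) = 36/19 ≈ 1.8947)
(0*(0 + P(5, -4)))/40 + g/E(7, -16) = (0*(0 + 5))/40 + 36/(19*(-8/7 - 1/7*7)) = (0*5)*(1/40) + 36/(19*(-8/7 - 1)) = 0*(1/40) + 36/(19*(-15/7)) = 0 + (36/19)*(-7/15) = 0 - 84/95 = -84/95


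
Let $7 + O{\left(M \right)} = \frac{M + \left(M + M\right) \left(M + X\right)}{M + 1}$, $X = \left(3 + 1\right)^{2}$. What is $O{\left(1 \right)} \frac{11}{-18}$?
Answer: $- \frac{77}{12} \approx -6.4167$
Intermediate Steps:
$X = 16$ ($X = 4^{2} = 16$)
$O{\left(M \right)} = -7 + \frac{M + 2 M \left(16 + M\right)}{1 + M}$ ($O{\left(M \right)} = -7 + \frac{M + \left(M + M\right) \left(M + 16\right)}{M + 1} = -7 + \frac{M + 2 M \left(16 + M\right)}{1 + M}$)
$O{\left(1 \right)} \frac{11}{-18} = \frac{-7 + 2 \cdot 1^{2} + 26 \cdot 1}{1 + 1} \frac{11}{-18} = \frac{-7 + 2 \cdot 1 + 26}{2} \cdot 11 \left(- \frac{1}{18}\right) = \frac{-7 + 2 + 26}{2} \left(- \frac{11}{18}\right) = \frac{1}{2} \cdot 21 \left(- \frac{11}{18}\right) = \frac{21}{2} \left(- \frac{11}{18}\right) = - \frac{77}{12}$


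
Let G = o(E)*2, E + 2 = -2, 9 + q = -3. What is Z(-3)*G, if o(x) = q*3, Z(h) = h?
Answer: 216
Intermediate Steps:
q = -12 (q = -9 - 3 = -12)
E = -4 (E = -2 - 2 = -4)
o(x) = -36 (o(x) = -12*3 = -36)
G = -72 (G = -36*2 = -72)
Z(-3)*G = -3*(-72) = 216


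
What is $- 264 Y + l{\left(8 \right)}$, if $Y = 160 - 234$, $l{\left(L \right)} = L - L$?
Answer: $19536$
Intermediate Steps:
$l{\left(L \right)} = 0$
$Y = -74$
$- 264 Y + l{\left(8 \right)} = \left(-264\right) \left(-74\right) + 0 = 19536 + 0 = 19536$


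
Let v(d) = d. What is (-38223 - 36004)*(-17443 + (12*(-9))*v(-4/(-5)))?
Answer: 6505773869/5 ≈ 1.3012e+9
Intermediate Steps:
(-38223 - 36004)*(-17443 + (12*(-9))*v(-4/(-5))) = (-38223 - 36004)*(-17443 + (12*(-9))*(-4/(-5))) = -74227*(-17443 - (-432)*(-1)/5) = -74227*(-17443 - 108*4/5) = -74227*(-17443 - 432/5) = -74227*(-87647/5) = 6505773869/5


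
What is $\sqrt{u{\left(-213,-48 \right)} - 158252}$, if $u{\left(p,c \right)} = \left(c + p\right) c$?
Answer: $2 i \sqrt{36431} \approx 381.74 i$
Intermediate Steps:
$u{\left(p,c \right)} = c \left(c + p\right)$
$\sqrt{u{\left(-213,-48 \right)} - 158252} = \sqrt{- 48 \left(-48 - 213\right) - 158252} = \sqrt{\left(-48\right) \left(-261\right) - 158252} = \sqrt{12528 - 158252} = \sqrt{-145724} = 2 i \sqrt{36431}$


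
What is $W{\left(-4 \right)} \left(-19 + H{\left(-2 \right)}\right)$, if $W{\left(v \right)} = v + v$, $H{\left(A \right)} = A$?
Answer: $168$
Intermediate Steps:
$W{\left(v \right)} = 2 v$
$W{\left(-4 \right)} \left(-19 + H{\left(-2 \right)}\right) = 2 \left(-4\right) \left(-19 - 2\right) = \left(-8\right) \left(-21\right) = 168$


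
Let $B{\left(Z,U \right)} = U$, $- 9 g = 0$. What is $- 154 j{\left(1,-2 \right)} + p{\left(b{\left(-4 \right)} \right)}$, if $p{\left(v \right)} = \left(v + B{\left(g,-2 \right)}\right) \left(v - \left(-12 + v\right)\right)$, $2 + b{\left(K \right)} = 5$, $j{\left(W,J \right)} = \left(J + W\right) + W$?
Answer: $12$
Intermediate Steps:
$g = 0$ ($g = \left(- \frac{1}{9}\right) 0 = 0$)
$j{\left(W,J \right)} = J + 2 W$
$b{\left(K \right)} = 3$ ($b{\left(K \right)} = -2 + 5 = 3$)
$p{\left(v \right)} = -24 + 12 v$ ($p{\left(v \right)} = \left(v - 2\right) \left(v - \left(-12 + v\right)\right) = \left(-2 + v\right) 12 = -24 + 12 v$)
$- 154 j{\left(1,-2 \right)} + p{\left(b{\left(-4 \right)} \right)} = - 154 \left(-2 + 2 \cdot 1\right) + \left(-24 + 12 \cdot 3\right) = - 154 \left(-2 + 2\right) + \left(-24 + 36\right) = \left(-154\right) 0 + 12 = 0 + 12 = 12$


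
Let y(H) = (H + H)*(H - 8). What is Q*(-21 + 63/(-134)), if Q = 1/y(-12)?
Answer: -959/21440 ≈ -0.044729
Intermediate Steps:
y(H) = 2*H*(-8 + H) (y(H) = (2*H)*(-8 + H) = 2*H*(-8 + H))
Q = 1/480 (Q = 1/(2*(-12)*(-8 - 12)) = 1/(2*(-12)*(-20)) = 1/480 ≈ 0.0020833)
Q*(-21 + 63/(-134)) = (-21 + 63/(-134))/480 = (-21 + 63*(-1/134))/480 = (-21 - 63/134)/480 = (1/480)*(-2877/134) = -959/21440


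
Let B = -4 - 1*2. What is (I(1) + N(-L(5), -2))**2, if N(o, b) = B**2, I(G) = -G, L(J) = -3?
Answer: 1225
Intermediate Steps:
B = -6 (B = -4 - 2 = -6)
N(o, b) = 36 (N(o, b) = (-6)**2 = 36)
(I(1) + N(-L(5), -2))**2 = (-1*1 + 36)**2 = (-1 + 36)**2 = 35**2 = 1225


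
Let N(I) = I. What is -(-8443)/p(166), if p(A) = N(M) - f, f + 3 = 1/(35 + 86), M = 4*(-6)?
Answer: -1021603/2542 ≈ -401.89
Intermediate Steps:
M = -24
f = -362/121 (f = -3 + 1/(35 + 86) = -3 + 1/121 = -362/121 ≈ -2.9917)
p(A) = -2542/121 (p(A) = -24 - 1*(-362/121) = -24 + 362/121 = -2542/121)
-(-8443)/p(166) = -(-8443)/(-2542/121) = -(-8443)*(-121)/2542 = -1*1021603/2542 = -1021603/2542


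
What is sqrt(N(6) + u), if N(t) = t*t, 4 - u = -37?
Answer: sqrt(77) ≈ 8.7750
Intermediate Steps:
u = 41 (u = 4 - 1*(-37) = 4 + 37 = 41)
N(t) = t**2
sqrt(N(6) + u) = sqrt(6**2 + 41) = sqrt(36 + 41) = sqrt(77)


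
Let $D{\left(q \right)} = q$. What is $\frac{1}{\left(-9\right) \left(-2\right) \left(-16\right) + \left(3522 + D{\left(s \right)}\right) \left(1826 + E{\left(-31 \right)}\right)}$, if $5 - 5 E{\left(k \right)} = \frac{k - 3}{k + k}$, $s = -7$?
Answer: $\frac{31}{199058176} \approx 1.5573 \cdot 10^{-7}$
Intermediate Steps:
$E{\left(k \right)} = 1 - \frac{-3 + k}{10 k}$ ($E{\left(k \right)} = 1 - \frac{\left(k - 3\right) \frac{1}{k + k}}{5} = 1 - \frac{\left(-3 + k\right) \frac{1}{2 k}}{5} = 1 - \frac{\frac{1}{2} \frac{1}{k} \left(-3 + k\right)}{5} = 1 - \frac{-3 + k}{10 k}$)
$\frac{1}{\left(-9\right) \left(-2\right) \left(-16\right) + \left(3522 + D{\left(s \right)}\right) \left(1826 + E{\left(-31 \right)}\right)} = \frac{1}{\left(-9\right) \left(-2\right) \left(-16\right) + \left(3522 - 7\right) \left(1826 + \frac{3 \left(1 + 3 \left(-31\right)\right)}{10 \left(-31\right)}\right)} = \frac{1}{18 \left(-16\right) + 3515 \left(1826 + \frac{3}{10} \left(- \frac{1}{31}\right) \left(1 - 93\right)\right)} = \frac{1}{-288 + 3515 \left(1826 + \frac{3}{10} \left(- \frac{1}{31}\right) \left(-92\right)\right)} = \frac{1}{-288 + 3515 \left(1826 + \frac{138}{155}\right)} = \frac{1}{-288 + 3515 \cdot \frac{283168}{155}} = \frac{1}{-288 + \frac{199067104}{31}} = \frac{1}{\frac{199058176}{31}} = \frac{31}{199058176}$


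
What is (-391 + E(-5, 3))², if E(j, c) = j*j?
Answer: 133956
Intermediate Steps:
E(j, c) = j²
(-391 + E(-5, 3))² = (-391 + (-5)²)² = (-391 + 25)² = (-366)² = 133956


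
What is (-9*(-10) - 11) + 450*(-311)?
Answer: -139871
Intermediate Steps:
(-9*(-10) - 11) + 450*(-311) = (90 - 11) - 139950 = 79 - 139950 = -139871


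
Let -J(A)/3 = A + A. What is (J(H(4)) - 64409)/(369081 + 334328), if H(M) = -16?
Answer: -64313/703409 ≈ -0.091430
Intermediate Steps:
J(A) = -6*A (J(A) = -3*(A + A) = -6*A)
(J(H(4)) - 64409)/(369081 + 334328) = (-6*(-16) - 64409)/(369081 + 334328) = (96 - 64409)/703409 = -64313*1/703409 = -64313/703409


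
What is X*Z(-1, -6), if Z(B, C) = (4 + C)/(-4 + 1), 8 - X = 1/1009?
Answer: 16142/3027 ≈ 5.3327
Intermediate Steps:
X = 8071/1009 (X = 8 - 1/1009 = 8071/1009 ≈ 7.9990)
Z(B, C) = -4/3 - C/3 (Z(B, C) = (4 + C)/(-3) = (4 + C)*(-⅓) = -4/3 - C/3)
X*Z(-1, -6) = 8071*(-4/3 - ⅓*(-6))/1009 = 8071*(-4/3 + 2)/1009 = (8071/1009)*(⅔) = 16142/3027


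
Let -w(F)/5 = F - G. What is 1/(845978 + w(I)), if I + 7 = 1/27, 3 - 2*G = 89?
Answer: 27/22836541 ≈ 1.1823e-6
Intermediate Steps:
G = -43 (G = 3/2 - 1/2*89 = 3/2 - 89/2 = -43)
I = -188/27 (I = -7 + 1/27 = -188/27 ≈ -6.9630)
w(F) = -215 - 5*F (w(F) = -5*(F - 1*(-43)) = -5*(F + 43) = -5*(43 + F) = -215 - 5*F)
1/(845978 + w(I)) = 1/(845978 + (-215 - 5*(-188/27))) = 1/(845978 + (-215 + 940/27)) = 1/(845978 - 4865/27) = 1/(22836541/27) = 27/22836541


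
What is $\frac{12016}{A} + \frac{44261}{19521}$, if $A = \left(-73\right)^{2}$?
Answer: $\frac{470431205}{104027409} \approx 4.5222$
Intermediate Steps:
$A = 5329$
$\frac{12016}{A} + \frac{44261}{19521} = \frac{12016}{5329} + \frac{44261}{19521} = \frac{470431205}{104027409}$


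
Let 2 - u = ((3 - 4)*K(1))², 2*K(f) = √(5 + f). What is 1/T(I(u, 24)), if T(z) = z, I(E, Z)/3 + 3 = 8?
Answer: 1/15 ≈ 0.066667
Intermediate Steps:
K(f) = √(5 + f)/2
u = ½ (u = 2 - ((3 - 4)*(√(5 + 1)/2))² = 2 - (-√6/2)² = 2 - 1*3/2 = 2 - 3/2 = ½ ≈ 0.50000)
I(E, Z) = 15 (I(E, Z) = -9 + 3*8 = -9 + 24 = 15)
1/T(I(u, 24)) = 1/15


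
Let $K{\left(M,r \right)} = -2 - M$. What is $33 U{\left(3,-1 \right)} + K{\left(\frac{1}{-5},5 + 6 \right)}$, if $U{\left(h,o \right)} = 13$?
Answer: $\frac{2136}{5} \approx 427.2$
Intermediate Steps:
$33 U{\left(3,-1 \right)} + K{\left(\frac{1}{-5},5 + 6 \right)} = 33 \cdot 13 - \frac{9}{5} = 429 - \frac{9}{5} = \frac{2136}{5}$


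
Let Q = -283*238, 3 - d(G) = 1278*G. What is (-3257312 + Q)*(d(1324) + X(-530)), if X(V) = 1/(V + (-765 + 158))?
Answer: 2132088860936788/379 ≈ 5.6256e+12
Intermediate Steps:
d(G) = 3 - 1278*G
X(V) = 1/(-607 + V) (X(V) = 1/(V - 607) = 1/(-607 + V))
Q = -67354
(-3257312 + Q)*(d(1324) + X(-530)) = (-3257312 - 67354)*((3 - 1278*1324) + 1/(-607 - 530)) = -3324666*((3 - 1692072) + 1/(-1137)) = -3324666*(-1692069 - 1/1137) = -3324666*(-1923882454/1137) = 2132088860936788/379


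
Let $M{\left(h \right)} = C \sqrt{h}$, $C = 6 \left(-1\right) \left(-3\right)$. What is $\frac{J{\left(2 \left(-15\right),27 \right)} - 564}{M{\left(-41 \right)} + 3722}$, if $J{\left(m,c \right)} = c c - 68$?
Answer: $\frac{180517}{6933284} - \frac{873 i \sqrt{41}}{6933284} \approx 0.026036 - 0.00080625 i$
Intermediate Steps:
$C = 18$ ($C = \left(-6\right) \left(-3\right) = 18$)
$J{\left(m,c \right)} = -68 + c^{2}$ ($J{\left(m,c \right)} = c^{2} - 68 = -68 + c^{2}$)
$M{\left(h \right)} = 18 \sqrt{h}$
$\frac{J{\left(2 \left(-15\right),27 \right)} - 564}{M{\left(-41 \right)} + 3722} = \frac{\left(-68 + 27^{2}\right) - 564}{18 \sqrt{-41} + 3722} = \frac{\left(-68 + 729\right) - 564}{18 i \sqrt{41} + 3722} = \frac{661 - 564}{18 i \sqrt{41} + 3722} = \frac{97}{3722 + 18 i \sqrt{41}}$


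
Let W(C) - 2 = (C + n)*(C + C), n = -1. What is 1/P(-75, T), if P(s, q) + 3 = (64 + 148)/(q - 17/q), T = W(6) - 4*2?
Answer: 2899/2751 ≈ 1.0538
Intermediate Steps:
W(C) = 2 + 2*C*(-1 + C) (W(C) = 2 + (C - 1)*(C + C) = 2 + (-1 + C)*(2*C) = 2 + 2*C*(-1 + C))
T = 54 (T = (2 - 2*6 + 2*6²) - 4*2 = (2 - 12 + 2*36) - 8 = (2 - 12 + 72) - 8 = 62 - 8 = 54)
P(s, q) = -3 + 212/(q - 17/q) (P(s, q) = -3 + (64 + 148)/(q - 17/q) = -3 + 212/(q - 17/q))
1/P(-75, T) = 1/((51 - 3*54² + 212*54)/(-17 + 54²)) = 1/((51 - 3*2916 + 11448)/(-17 + 2916)) = 1/((51 - 8748 + 11448)/2899) = 1/((1/2899)*2751) = 1/(2751/2899) = 2899/2751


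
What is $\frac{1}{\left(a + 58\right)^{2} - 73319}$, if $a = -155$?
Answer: $- \frac{1}{63910} \approx -1.5647 \cdot 10^{-5}$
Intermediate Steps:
$\frac{1}{\left(a + 58\right)^{2} - 73319} = \frac{1}{\left(-155 + 58\right)^{2} - 73319} = \frac{1}{\left(-97\right)^{2} - 73319} = \frac{1}{9409 - 73319} = \frac{1}{-63910} = - \frac{1}{63910}$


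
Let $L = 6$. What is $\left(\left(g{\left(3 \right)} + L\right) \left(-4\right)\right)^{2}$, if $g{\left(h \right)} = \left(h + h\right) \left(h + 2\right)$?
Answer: $20736$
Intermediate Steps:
$g{\left(h \right)} = 2 h \left(2 + h\right)$
$\left(\left(g{\left(3 \right)} + L\right) \left(-4\right)\right)^{2} = \left(\left(2 \cdot 3 \left(2 + 3\right) + 6\right) \left(-4\right)\right)^{2} = \left(\left(2 \cdot 3 \cdot 5 + 6\right) \left(-4\right)\right)^{2} = \left(\left(30 + 6\right) \left(-4\right)\right)^{2} = \left(36 \left(-4\right)\right)^{2} = \left(-144\right)^{2} = 20736$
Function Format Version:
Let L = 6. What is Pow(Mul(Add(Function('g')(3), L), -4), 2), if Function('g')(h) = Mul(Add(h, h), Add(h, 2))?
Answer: 20736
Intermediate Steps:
Function('g')(h) = Mul(2, h, Add(2, h)) (Function('g')(h) = Mul(Mul(2, h), Add(2, h)) = Mul(2, h, Add(2, h)))
Pow(Mul(Add(Function('g')(3), L), -4), 2) = Pow(Mul(Add(Mul(2, 3, Add(2, 3)), 6), -4), 2) = Pow(Mul(Add(Mul(2, 3, 5), 6), -4), 2) = Pow(Mul(Add(30, 6), -4), 2) = Pow(Mul(36, -4), 2) = Pow(-144, 2) = 20736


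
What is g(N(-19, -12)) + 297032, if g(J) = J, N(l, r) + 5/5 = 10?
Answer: 297041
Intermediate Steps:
N(l, r) = 9 (N(l, r) = -1 + 10 = 9)
g(N(-19, -12)) + 297032 = 9 + 297032 = 297041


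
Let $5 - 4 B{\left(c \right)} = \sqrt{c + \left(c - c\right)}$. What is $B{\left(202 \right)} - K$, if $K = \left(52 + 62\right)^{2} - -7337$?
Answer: $- \frac{81327}{4} - \frac{\sqrt{202}}{4} \approx -20335.0$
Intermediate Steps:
$B{\left(c \right)} = \frac{5}{4} - \frac{\sqrt{c}}{4}$ ($B{\left(c \right)} = \frac{5}{4} - \frac{\sqrt{c + \left(c - c\right)}}{4} = \frac{5}{4} - \frac{\sqrt{c + 0}}{4} = \frac{5}{4} - \frac{\sqrt{c}}{4}$)
$K = 20333$ ($K = 114^{2} + 7337 = 12996 + 7337 = 20333$)
$B{\left(202 \right)} - K = \left(\frac{5}{4} - \frac{\sqrt{202}}{4}\right) - 20333 = - \frac{81327}{4} - \frac{\sqrt{202}}{4}$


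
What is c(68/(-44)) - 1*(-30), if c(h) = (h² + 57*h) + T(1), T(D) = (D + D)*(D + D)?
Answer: -6256/121 ≈ -51.702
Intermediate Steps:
T(D) = 4*D² (T(D) = (2*D)*(2*D) = 4*D²)
c(h) = 4 + h² + 57*h (c(h) = (h² + 57*h) + 4*1² = (h² + 57*h) + 4*1 = (h² + 57*h) + 4 = 4 + h² + 57*h)
c(68/(-44)) - 1*(-30) = (4 + (68/(-44))² + 57*(68/(-44))) - 1*(-30) = (4 + (68*(-1/44))² + 57*(68*(-1/44))) + 30 = (4 + (-17/11)² + 57*(-17/11)) + 30 = (4 + 289/121 - 969/11) + 30 = -9886/121 + 30 = -6256/121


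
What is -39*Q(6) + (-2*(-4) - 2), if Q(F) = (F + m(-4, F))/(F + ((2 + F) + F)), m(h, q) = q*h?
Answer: 411/10 ≈ 41.100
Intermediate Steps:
m(h, q) = h*q
Q(F) = -3*F/(2 + 3*F) (Q(F) = (F - 4*F)/(F + ((2 + F) + F)) = (-3*F)/(F + (2 + 2*F)) = (-3*F)/(2 + 3*F) = -3*F/(2 + 3*F))
-39*Q(6) + (-2*(-4) - 2) = -(-117)*6/(2 + 3*6) + (-2*(-4) - 2) = -(-117)*6/(2 + 18) + (8 - 2) = -(-117)*6/20 + 6 = -39*(-9/10) + 6 = 351/10 + 6 = 411/10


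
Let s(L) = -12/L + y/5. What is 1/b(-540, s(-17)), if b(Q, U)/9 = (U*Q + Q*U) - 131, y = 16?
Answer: -17/665451 ≈ -2.5547e-5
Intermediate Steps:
s(L) = 16/5 - 12/L (s(L) = -12/L + 16/5 = 16/5 - 12/L)
b(Q, U) = -1179 + 18*Q*U (b(Q, U) = 9*((U*Q + Q*U) - 131) = 9*((Q*U + Q*U) - 131) = 9*(2*Q*U - 131) = 9*(-131 + 2*Q*U) = -1179 + 18*Q*U)
1/b(-540, s(-17)) = 1/(-1179 + 18*(-540)*(16/5 - 12/(-17))) = 1/(-1179 + 18*(-540)*(16/5 - 12*(-1/17))) = 1/(-1179 + 18*(-540)*(16/5 + 12/17)) = 1/(-1179 + 18*(-540)*(332/85)) = 1/(-1179 - 645408/17) = 1/(-665451/17) = -17/665451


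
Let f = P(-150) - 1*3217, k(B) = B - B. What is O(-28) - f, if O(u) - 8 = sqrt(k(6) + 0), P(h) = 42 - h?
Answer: 3033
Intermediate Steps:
k(B) = 0
O(u) = 8 (O(u) = 8 + sqrt(0 + 0) = 8 + sqrt(0) = 8 + 0 = 8)
f = -3025 (f = (42 - 1*(-150)) - 1*3217 = (42 + 150) - 3217 = 192 - 3217 = -3025)
O(-28) - f = 8 - 1*(-3025) = 8 + 3025 = 3033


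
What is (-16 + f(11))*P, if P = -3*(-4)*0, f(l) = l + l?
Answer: 0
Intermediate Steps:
f(l) = 2*l
P = 0 (P = 12*0 = 0)
(-16 + f(11))*P = (-16 + 2*11)*0 = (-16 + 22)*0 = 6*0 = 0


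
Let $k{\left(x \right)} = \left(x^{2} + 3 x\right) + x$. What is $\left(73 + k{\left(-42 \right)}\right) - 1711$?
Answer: $-42$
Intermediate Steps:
$k{\left(x \right)} = x^{2} + 4 x$
$\left(73 + k{\left(-42 \right)}\right) - 1711 = \left(73 - 42 \left(4 - 42\right)\right) - 1711 = \left(73 - -1596\right) - 1711 = \left(73 + 1596\right) - 1711 = 1669 - 1711 = -42$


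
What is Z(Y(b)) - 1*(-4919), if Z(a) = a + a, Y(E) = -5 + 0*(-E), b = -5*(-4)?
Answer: 4909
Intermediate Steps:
b = 20
Y(E) = -5 (Y(E) = -5 + 0 = -5)
Z(a) = 2*a
Z(Y(b)) - 1*(-4919) = 2*(-5) - 1*(-4919) = -10 + 4919 = 4909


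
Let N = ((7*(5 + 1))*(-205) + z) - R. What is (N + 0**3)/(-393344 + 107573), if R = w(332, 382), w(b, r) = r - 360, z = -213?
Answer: 8845/285771 ≈ 0.030951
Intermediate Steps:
w(b, r) = -360 + r
R = 22 (R = -360 + 382 = 22)
N = -8845 (N = ((7*(5 + 1))*(-205) - 213) - 1*22 = ((7*6)*(-205) - 213) - 22 = (42*(-205) - 213) - 22 = (-8610 - 213) - 22 = -8823 - 22 = -8845)
(N + 0**3)/(-393344 + 107573) = (-8845 + 0**3)/(-393344 + 107573) = (-8845 + 0)/(-285771) = -8845*(-1/285771) = 8845/285771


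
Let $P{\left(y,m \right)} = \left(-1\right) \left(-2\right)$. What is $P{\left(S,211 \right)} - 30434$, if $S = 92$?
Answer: $-30432$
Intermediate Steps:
$P{\left(y,m \right)} = 2$
$P{\left(S,211 \right)} - 30434 = 2 - 30434 = -30432$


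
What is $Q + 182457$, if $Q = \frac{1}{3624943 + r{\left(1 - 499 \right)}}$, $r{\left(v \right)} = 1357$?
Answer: $\frac{661643819101}{3626300} \approx 1.8246 \cdot 10^{5}$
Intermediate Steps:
$Q = \frac{1}{3626300}$ ($Q = \frac{1}{3624943 + 1357} = \frac{1}{3626300} \approx 2.7576 \cdot 10^{-7}$)
$Q + 182457 = \frac{1}{3626300} + 182457 = \frac{661643819101}{3626300}$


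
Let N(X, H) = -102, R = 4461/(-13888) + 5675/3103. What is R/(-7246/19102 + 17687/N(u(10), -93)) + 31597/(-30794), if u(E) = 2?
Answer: -58118710769760584365/56166794386751673632 ≈ -1.0348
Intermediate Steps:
R = 64971917/43094464 (R = 4461*(-1/13888) + 5675*(1/3103) = -4461/13888 + 5675/3103 = 64971917/43094464 ≈ 1.5077)
R/(-7246/19102 + 17687/N(u(10), -93)) + 31597/(-30794) = 64971917/(43094464*(-7246/19102 + 17687/(-102))) + 31597/(-30794) = 64971917/(43094464*(-7246*1/19102 + 17687*(-1/102))) + 31597*(-1/30794) = 64971917/(43094464*(-3623/9551 - 17687/102)) - 31597/30794 = 64971917/(43094464*(-169298083/974202)) - 31597/30794 = (64971917/43094464)*(-974202/169298083) - 31597/30794 = -31647885742617/3647905071556256 - 31597/30794 = -58118710769760584365/56166794386751673632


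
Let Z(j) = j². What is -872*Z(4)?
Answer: -13952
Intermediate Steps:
-872*Z(4) = -872*4² = -872*16 = -13952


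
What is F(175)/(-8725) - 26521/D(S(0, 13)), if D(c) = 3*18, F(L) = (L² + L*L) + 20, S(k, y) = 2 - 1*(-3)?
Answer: -46940861/94230 ≈ -498.15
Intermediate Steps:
S(k, y) = 5 (S(k, y) = 2 + 3 = 5)
F(L) = 20 + 2*L² (F(L) = (L² + L²) + 20 = 2*L² + 20 = 20 + 2*L²)
D(c) = 54
F(175)/(-8725) - 26521/D(S(0, 13)) = (20 + 2*175²)/(-8725) - 26521/54 = (20 + 2*30625)*(-1/8725) - 26521*1/54 = (20 + 61250)*(-1/8725) - 26521/54 = 61270*(-1/8725) - 26521/54 = -12254/1745 - 26521/54 = -46940861/94230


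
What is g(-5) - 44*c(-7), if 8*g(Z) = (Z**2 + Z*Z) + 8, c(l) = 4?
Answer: -675/4 ≈ -168.75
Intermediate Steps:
g(Z) = 1 + Z**2/4 (g(Z) = ((Z**2 + Z*Z) + 8)/8 = ((Z**2 + Z**2) + 8)/8 = (2*Z**2 + 8)/8 = (8 + 2*Z**2)/8 = 1 + Z**2/4)
g(-5) - 44*c(-7) = (1 + (1/4)*(-5)**2) - 44*4 = (1 + (1/4)*25) - 176 = (1 + 25/4) - 176 = 29/4 - 176 = -675/4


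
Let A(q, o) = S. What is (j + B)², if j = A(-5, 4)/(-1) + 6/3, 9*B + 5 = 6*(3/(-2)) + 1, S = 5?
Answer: 1600/81 ≈ 19.753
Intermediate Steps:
A(q, o) = 5
B = -13/9 (B = -5/9 + (6*(3/(-2)) + 1)/9 = -5/9 + (6*(3*(-½)) + 1)/9 = -5/9 + (6*(-3/2) + 1)/9 = -5/9 + (-9 + 1)/9 = -5/9 + (⅑)*(-8) = -5/9 - 8/9 = -13/9 ≈ -1.4444)
j = -3 (j = 5/(-1) + 6/3 = 5*(-1) + 6*(⅓) = -5 + 2 = -3)
(j + B)² = (-3 - 13/9)² = (-40/9)² = 1600/81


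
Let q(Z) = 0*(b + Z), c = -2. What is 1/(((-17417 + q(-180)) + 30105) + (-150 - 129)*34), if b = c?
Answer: 1/3202 ≈ 0.00031230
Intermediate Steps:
b = -2
q(Z) = 0 (q(Z) = 0*(-2 + Z) = 0)
1/(((-17417 + q(-180)) + 30105) + (-150 - 129)*34) = 1/(((-17417 + 0) + 30105) + (-150 - 129)*34) = 1/((-17417 + 30105) - 279*34) = 1/(12688 - 9486) = 1/3202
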